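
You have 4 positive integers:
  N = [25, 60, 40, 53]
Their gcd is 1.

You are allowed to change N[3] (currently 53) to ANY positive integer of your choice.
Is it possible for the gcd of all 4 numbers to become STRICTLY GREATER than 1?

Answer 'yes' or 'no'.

Current gcd = 1
gcd of all OTHER numbers (without N[3]=53): gcd([25, 60, 40]) = 5
The new gcd after any change is gcd(5, new_value).
This can be at most 5.
Since 5 > old gcd 1, the gcd CAN increase (e.g., set N[3] = 5).

Answer: yes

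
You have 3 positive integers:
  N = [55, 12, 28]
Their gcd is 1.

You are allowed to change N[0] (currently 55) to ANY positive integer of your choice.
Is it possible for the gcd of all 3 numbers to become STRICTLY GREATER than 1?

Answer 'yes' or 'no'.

Current gcd = 1
gcd of all OTHER numbers (without N[0]=55): gcd([12, 28]) = 4
The new gcd after any change is gcd(4, new_value).
This can be at most 4.
Since 4 > old gcd 1, the gcd CAN increase (e.g., set N[0] = 4).

Answer: yes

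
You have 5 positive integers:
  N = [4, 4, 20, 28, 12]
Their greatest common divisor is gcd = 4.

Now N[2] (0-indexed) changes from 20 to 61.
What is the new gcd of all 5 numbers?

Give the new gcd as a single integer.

Answer: 1

Derivation:
Numbers: [4, 4, 20, 28, 12], gcd = 4
Change: index 2, 20 -> 61
gcd of the OTHER numbers (without index 2): gcd([4, 4, 28, 12]) = 4
New gcd = gcd(g_others, new_val) = gcd(4, 61) = 1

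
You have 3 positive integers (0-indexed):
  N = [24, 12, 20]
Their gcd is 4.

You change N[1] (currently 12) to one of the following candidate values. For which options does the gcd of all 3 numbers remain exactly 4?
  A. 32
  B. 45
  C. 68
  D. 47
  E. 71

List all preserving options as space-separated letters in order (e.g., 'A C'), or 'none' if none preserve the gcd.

Answer: A C

Derivation:
Old gcd = 4; gcd of others (without N[1]) = 4
New gcd for candidate v: gcd(4, v). Preserves old gcd iff gcd(4, v) = 4.
  Option A: v=32, gcd(4,32)=4 -> preserves
  Option B: v=45, gcd(4,45)=1 -> changes
  Option C: v=68, gcd(4,68)=4 -> preserves
  Option D: v=47, gcd(4,47)=1 -> changes
  Option E: v=71, gcd(4,71)=1 -> changes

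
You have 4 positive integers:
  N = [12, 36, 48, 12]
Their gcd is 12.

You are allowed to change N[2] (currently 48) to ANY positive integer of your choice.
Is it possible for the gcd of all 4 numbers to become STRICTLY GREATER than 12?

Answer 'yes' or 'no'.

Answer: no

Derivation:
Current gcd = 12
gcd of all OTHER numbers (without N[2]=48): gcd([12, 36, 12]) = 12
The new gcd after any change is gcd(12, new_value).
This can be at most 12.
Since 12 = old gcd 12, the gcd can only stay the same or decrease.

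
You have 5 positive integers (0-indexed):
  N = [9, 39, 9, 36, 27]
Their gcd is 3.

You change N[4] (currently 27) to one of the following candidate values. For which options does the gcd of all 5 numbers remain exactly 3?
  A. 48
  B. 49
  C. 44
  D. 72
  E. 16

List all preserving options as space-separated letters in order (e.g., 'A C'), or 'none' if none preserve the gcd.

Old gcd = 3; gcd of others (without N[4]) = 3
New gcd for candidate v: gcd(3, v). Preserves old gcd iff gcd(3, v) = 3.
  Option A: v=48, gcd(3,48)=3 -> preserves
  Option B: v=49, gcd(3,49)=1 -> changes
  Option C: v=44, gcd(3,44)=1 -> changes
  Option D: v=72, gcd(3,72)=3 -> preserves
  Option E: v=16, gcd(3,16)=1 -> changes

Answer: A D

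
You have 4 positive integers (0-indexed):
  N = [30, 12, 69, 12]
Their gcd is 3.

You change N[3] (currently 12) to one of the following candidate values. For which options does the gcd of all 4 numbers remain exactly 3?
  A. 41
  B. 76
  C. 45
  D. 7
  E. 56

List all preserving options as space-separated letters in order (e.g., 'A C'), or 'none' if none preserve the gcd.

Old gcd = 3; gcd of others (without N[3]) = 3
New gcd for candidate v: gcd(3, v). Preserves old gcd iff gcd(3, v) = 3.
  Option A: v=41, gcd(3,41)=1 -> changes
  Option B: v=76, gcd(3,76)=1 -> changes
  Option C: v=45, gcd(3,45)=3 -> preserves
  Option D: v=7, gcd(3,7)=1 -> changes
  Option E: v=56, gcd(3,56)=1 -> changes

Answer: C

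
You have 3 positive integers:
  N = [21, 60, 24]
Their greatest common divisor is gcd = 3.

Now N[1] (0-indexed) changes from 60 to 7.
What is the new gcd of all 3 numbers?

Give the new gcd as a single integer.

Answer: 1

Derivation:
Numbers: [21, 60, 24], gcd = 3
Change: index 1, 60 -> 7
gcd of the OTHER numbers (without index 1): gcd([21, 24]) = 3
New gcd = gcd(g_others, new_val) = gcd(3, 7) = 1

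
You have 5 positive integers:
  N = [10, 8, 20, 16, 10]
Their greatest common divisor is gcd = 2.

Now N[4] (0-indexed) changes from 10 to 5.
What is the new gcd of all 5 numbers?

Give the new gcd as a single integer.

Answer: 1

Derivation:
Numbers: [10, 8, 20, 16, 10], gcd = 2
Change: index 4, 10 -> 5
gcd of the OTHER numbers (without index 4): gcd([10, 8, 20, 16]) = 2
New gcd = gcd(g_others, new_val) = gcd(2, 5) = 1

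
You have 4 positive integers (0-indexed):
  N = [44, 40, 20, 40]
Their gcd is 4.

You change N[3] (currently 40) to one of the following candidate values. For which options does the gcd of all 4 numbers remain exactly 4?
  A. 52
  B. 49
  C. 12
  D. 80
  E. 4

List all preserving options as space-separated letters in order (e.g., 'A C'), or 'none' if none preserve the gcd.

Old gcd = 4; gcd of others (without N[3]) = 4
New gcd for candidate v: gcd(4, v). Preserves old gcd iff gcd(4, v) = 4.
  Option A: v=52, gcd(4,52)=4 -> preserves
  Option B: v=49, gcd(4,49)=1 -> changes
  Option C: v=12, gcd(4,12)=4 -> preserves
  Option D: v=80, gcd(4,80)=4 -> preserves
  Option E: v=4, gcd(4,4)=4 -> preserves

Answer: A C D E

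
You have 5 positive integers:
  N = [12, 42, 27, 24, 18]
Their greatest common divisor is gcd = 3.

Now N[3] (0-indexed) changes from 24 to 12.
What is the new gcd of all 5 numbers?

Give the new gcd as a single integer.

Answer: 3

Derivation:
Numbers: [12, 42, 27, 24, 18], gcd = 3
Change: index 3, 24 -> 12
gcd of the OTHER numbers (without index 3): gcd([12, 42, 27, 18]) = 3
New gcd = gcd(g_others, new_val) = gcd(3, 12) = 3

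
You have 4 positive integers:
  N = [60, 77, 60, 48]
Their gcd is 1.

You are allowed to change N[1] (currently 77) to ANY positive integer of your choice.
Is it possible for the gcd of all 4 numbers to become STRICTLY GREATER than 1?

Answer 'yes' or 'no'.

Answer: yes

Derivation:
Current gcd = 1
gcd of all OTHER numbers (without N[1]=77): gcd([60, 60, 48]) = 12
The new gcd after any change is gcd(12, new_value).
This can be at most 12.
Since 12 > old gcd 1, the gcd CAN increase (e.g., set N[1] = 12).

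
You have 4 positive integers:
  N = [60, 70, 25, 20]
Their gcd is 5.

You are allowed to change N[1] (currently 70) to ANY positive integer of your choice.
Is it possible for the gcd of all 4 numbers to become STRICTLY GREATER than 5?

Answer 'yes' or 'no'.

Answer: no

Derivation:
Current gcd = 5
gcd of all OTHER numbers (without N[1]=70): gcd([60, 25, 20]) = 5
The new gcd after any change is gcd(5, new_value).
This can be at most 5.
Since 5 = old gcd 5, the gcd can only stay the same or decrease.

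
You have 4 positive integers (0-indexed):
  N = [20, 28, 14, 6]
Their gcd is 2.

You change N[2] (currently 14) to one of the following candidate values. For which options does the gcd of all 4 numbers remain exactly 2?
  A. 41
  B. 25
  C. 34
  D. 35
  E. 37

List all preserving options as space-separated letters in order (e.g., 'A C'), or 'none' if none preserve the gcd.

Answer: C

Derivation:
Old gcd = 2; gcd of others (without N[2]) = 2
New gcd for candidate v: gcd(2, v). Preserves old gcd iff gcd(2, v) = 2.
  Option A: v=41, gcd(2,41)=1 -> changes
  Option B: v=25, gcd(2,25)=1 -> changes
  Option C: v=34, gcd(2,34)=2 -> preserves
  Option D: v=35, gcd(2,35)=1 -> changes
  Option E: v=37, gcd(2,37)=1 -> changes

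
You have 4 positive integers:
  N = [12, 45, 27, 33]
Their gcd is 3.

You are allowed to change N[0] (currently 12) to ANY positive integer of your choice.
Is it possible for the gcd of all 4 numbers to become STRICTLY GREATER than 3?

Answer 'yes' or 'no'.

Current gcd = 3
gcd of all OTHER numbers (without N[0]=12): gcd([45, 27, 33]) = 3
The new gcd after any change is gcd(3, new_value).
This can be at most 3.
Since 3 = old gcd 3, the gcd can only stay the same or decrease.

Answer: no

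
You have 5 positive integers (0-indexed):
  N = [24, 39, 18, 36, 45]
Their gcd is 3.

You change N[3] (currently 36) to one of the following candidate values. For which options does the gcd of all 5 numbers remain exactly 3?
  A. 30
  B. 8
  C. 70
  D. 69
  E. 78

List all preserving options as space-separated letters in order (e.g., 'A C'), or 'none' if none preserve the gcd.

Answer: A D E

Derivation:
Old gcd = 3; gcd of others (without N[3]) = 3
New gcd for candidate v: gcd(3, v). Preserves old gcd iff gcd(3, v) = 3.
  Option A: v=30, gcd(3,30)=3 -> preserves
  Option B: v=8, gcd(3,8)=1 -> changes
  Option C: v=70, gcd(3,70)=1 -> changes
  Option D: v=69, gcd(3,69)=3 -> preserves
  Option E: v=78, gcd(3,78)=3 -> preserves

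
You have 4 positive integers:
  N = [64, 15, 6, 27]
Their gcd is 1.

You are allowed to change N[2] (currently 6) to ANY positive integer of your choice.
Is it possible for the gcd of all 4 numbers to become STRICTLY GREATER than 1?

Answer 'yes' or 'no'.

Current gcd = 1
gcd of all OTHER numbers (without N[2]=6): gcd([64, 15, 27]) = 1
The new gcd after any change is gcd(1, new_value).
This can be at most 1.
Since 1 = old gcd 1, the gcd can only stay the same or decrease.

Answer: no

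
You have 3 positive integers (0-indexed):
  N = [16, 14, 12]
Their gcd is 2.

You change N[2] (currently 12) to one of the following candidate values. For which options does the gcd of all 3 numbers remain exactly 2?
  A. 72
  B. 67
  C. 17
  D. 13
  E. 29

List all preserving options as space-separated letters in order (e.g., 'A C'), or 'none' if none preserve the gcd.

Answer: A

Derivation:
Old gcd = 2; gcd of others (without N[2]) = 2
New gcd for candidate v: gcd(2, v). Preserves old gcd iff gcd(2, v) = 2.
  Option A: v=72, gcd(2,72)=2 -> preserves
  Option B: v=67, gcd(2,67)=1 -> changes
  Option C: v=17, gcd(2,17)=1 -> changes
  Option D: v=13, gcd(2,13)=1 -> changes
  Option E: v=29, gcd(2,29)=1 -> changes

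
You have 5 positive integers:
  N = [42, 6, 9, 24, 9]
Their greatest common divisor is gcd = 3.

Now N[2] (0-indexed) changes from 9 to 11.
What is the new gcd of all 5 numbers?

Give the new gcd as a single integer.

Numbers: [42, 6, 9, 24, 9], gcd = 3
Change: index 2, 9 -> 11
gcd of the OTHER numbers (without index 2): gcd([42, 6, 24, 9]) = 3
New gcd = gcd(g_others, new_val) = gcd(3, 11) = 1

Answer: 1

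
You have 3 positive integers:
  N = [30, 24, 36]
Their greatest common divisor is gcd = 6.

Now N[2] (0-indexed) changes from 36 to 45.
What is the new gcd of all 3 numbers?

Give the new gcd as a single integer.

Answer: 3

Derivation:
Numbers: [30, 24, 36], gcd = 6
Change: index 2, 36 -> 45
gcd of the OTHER numbers (without index 2): gcd([30, 24]) = 6
New gcd = gcd(g_others, new_val) = gcd(6, 45) = 3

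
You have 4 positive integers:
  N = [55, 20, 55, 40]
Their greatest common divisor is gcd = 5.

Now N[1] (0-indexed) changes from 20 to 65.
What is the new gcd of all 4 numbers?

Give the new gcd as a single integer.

Answer: 5

Derivation:
Numbers: [55, 20, 55, 40], gcd = 5
Change: index 1, 20 -> 65
gcd of the OTHER numbers (without index 1): gcd([55, 55, 40]) = 5
New gcd = gcd(g_others, new_val) = gcd(5, 65) = 5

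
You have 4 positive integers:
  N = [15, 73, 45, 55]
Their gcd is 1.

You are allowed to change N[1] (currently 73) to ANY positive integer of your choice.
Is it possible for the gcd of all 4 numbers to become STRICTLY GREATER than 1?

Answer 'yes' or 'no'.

Current gcd = 1
gcd of all OTHER numbers (without N[1]=73): gcd([15, 45, 55]) = 5
The new gcd after any change is gcd(5, new_value).
This can be at most 5.
Since 5 > old gcd 1, the gcd CAN increase (e.g., set N[1] = 5).

Answer: yes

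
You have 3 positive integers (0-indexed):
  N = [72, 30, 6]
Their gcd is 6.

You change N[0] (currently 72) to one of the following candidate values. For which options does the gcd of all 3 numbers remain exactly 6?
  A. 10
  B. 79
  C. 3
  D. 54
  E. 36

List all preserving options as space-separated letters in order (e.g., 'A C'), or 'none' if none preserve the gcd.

Answer: D E

Derivation:
Old gcd = 6; gcd of others (without N[0]) = 6
New gcd for candidate v: gcd(6, v). Preserves old gcd iff gcd(6, v) = 6.
  Option A: v=10, gcd(6,10)=2 -> changes
  Option B: v=79, gcd(6,79)=1 -> changes
  Option C: v=3, gcd(6,3)=3 -> changes
  Option D: v=54, gcd(6,54)=6 -> preserves
  Option E: v=36, gcd(6,36)=6 -> preserves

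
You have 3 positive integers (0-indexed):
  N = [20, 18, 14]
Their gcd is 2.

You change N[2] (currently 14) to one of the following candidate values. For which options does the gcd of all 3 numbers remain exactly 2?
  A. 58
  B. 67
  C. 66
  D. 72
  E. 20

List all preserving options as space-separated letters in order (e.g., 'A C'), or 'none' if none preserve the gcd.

Old gcd = 2; gcd of others (without N[2]) = 2
New gcd for candidate v: gcd(2, v). Preserves old gcd iff gcd(2, v) = 2.
  Option A: v=58, gcd(2,58)=2 -> preserves
  Option B: v=67, gcd(2,67)=1 -> changes
  Option C: v=66, gcd(2,66)=2 -> preserves
  Option D: v=72, gcd(2,72)=2 -> preserves
  Option E: v=20, gcd(2,20)=2 -> preserves

Answer: A C D E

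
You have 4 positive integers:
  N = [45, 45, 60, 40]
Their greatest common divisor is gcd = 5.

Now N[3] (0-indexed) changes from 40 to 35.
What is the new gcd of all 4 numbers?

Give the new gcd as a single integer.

Answer: 5

Derivation:
Numbers: [45, 45, 60, 40], gcd = 5
Change: index 3, 40 -> 35
gcd of the OTHER numbers (without index 3): gcd([45, 45, 60]) = 15
New gcd = gcd(g_others, new_val) = gcd(15, 35) = 5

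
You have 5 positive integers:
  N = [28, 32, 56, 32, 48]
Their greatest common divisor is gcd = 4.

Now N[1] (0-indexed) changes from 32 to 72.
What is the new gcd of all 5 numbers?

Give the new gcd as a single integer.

Answer: 4

Derivation:
Numbers: [28, 32, 56, 32, 48], gcd = 4
Change: index 1, 32 -> 72
gcd of the OTHER numbers (without index 1): gcd([28, 56, 32, 48]) = 4
New gcd = gcd(g_others, new_val) = gcd(4, 72) = 4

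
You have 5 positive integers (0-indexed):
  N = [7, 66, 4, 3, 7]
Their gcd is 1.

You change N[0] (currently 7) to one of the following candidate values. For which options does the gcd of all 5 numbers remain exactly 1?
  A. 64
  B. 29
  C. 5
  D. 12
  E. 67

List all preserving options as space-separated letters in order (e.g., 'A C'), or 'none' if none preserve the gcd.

Answer: A B C D E

Derivation:
Old gcd = 1; gcd of others (without N[0]) = 1
New gcd for candidate v: gcd(1, v). Preserves old gcd iff gcd(1, v) = 1.
  Option A: v=64, gcd(1,64)=1 -> preserves
  Option B: v=29, gcd(1,29)=1 -> preserves
  Option C: v=5, gcd(1,5)=1 -> preserves
  Option D: v=12, gcd(1,12)=1 -> preserves
  Option E: v=67, gcd(1,67)=1 -> preserves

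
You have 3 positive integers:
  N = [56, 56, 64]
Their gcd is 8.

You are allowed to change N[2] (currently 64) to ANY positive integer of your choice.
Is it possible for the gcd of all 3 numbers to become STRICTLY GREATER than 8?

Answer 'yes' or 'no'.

Current gcd = 8
gcd of all OTHER numbers (without N[2]=64): gcd([56, 56]) = 56
The new gcd after any change is gcd(56, new_value).
This can be at most 56.
Since 56 > old gcd 8, the gcd CAN increase (e.g., set N[2] = 56).

Answer: yes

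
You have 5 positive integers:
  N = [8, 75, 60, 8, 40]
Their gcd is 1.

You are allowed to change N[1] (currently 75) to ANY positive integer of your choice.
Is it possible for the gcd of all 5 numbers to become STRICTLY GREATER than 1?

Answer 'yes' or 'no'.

Current gcd = 1
gcd of all OTHER numbers (without N[1]=75): gcd([8, 60, 8, 40]) = 4
The new gcd after any change is gcd(4, new_value).
This can be at most 4.
Since 4 > old gcd 1, the gcd CAN increase (e.g., set N[1] = 4).

Answer: yes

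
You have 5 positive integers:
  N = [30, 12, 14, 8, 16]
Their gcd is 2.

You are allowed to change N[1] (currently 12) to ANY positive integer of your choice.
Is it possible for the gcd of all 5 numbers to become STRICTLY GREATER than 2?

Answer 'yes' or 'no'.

Answer: no

Derivation:
Current gcd = 2
gcd of all OTHER numbers (without N[1]=12): gcd([30, 14, 8, 16]) = 2
The new gcd after any change is gcd(2, new_value).
This can be at most 2.
Since 2 = old gcd 2, the gcd can only stay the same or decrease.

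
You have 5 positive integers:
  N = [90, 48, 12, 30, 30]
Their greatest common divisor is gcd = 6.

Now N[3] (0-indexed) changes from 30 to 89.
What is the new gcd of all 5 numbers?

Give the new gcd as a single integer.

Answer: 1

Derivation:
Numbers: [90, 48, 12, 30, 30], gcd = 6
Change: index 3, 30 -> 89
gcd of the OTHER numbers (without index 3): gcd([90, 48, 12, 30]) = 6
New gcd = gcd(g_others, new_val) = gcd(6, 89) = 1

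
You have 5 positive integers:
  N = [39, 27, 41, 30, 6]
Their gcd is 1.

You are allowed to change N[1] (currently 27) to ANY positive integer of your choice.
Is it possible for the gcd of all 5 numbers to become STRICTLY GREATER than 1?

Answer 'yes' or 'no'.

Answer: no

Derivation:
Current gcd = 1
gcd of all OTHER numbers (without N[1]=27): gcd([39, 41, 30, 6]) = 1
The new gcd after any change is gcd(1, new_value).
This can be at most 1.
Since 1 = old gcd 1, the gcd can only stay the same or decrease.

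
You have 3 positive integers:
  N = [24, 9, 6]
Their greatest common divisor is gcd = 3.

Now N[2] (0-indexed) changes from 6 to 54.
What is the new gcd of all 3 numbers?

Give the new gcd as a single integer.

Answer: 3

Derivation:
Numbers: [24, 9, 6], gcd = 3
Change: index 2, 6 -> 54
gcd of the OTHER numbers (without index 2): gcd([24, 9]) = 3
New gcd = gcd(g_others, new_val) = gcd(3, 54) = 3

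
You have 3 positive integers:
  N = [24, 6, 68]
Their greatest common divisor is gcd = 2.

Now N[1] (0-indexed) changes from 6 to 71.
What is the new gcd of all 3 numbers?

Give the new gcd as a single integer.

Answer: 1

Derivation:
Numbers: [24, 6, 68], gcd = 2
Change: index 1, 6 -> 71
gcd of the OTHER numbers (without index 1): gcd([24, 68]) = 4
New gcd = gcd(g_others, new_val) = gcd(4, 71) = 1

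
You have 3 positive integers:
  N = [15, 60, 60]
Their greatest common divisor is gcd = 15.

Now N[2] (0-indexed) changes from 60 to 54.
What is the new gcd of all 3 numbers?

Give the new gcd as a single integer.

Answer: 3

Derivation:
Numbers: [15, 60, 60], gcd = 15
Change: index 2, 60 -> 54
gcd of the OTHER numbers (without index 2): gcd([15, 60]) = 15
New gcd = gcd(g_others, new_val) = gcd(15, 54) = 3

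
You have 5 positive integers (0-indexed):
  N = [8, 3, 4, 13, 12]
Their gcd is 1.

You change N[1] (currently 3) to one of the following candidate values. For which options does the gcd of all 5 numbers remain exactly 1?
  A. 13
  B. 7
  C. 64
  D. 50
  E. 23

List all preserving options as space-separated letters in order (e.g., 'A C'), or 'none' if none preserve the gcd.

Answer: A B C D E

Derivation:
Old gcd = 1; gcd of others (without N[1]) = 1
New gcd for candidate v: gcd(1, v). Preserves old gcd iff gcd(1, v) = 1.
  Option A: v=13, gcd(1,13)=1 -> preserves
  Option B: v=7, gcd(1,7)=1 -> preserves
  Option C: v=64, gcd(1,64)=1 -> preserves
  Option D: v=50, gcd(1,50)=1 -> preserves
  Option E: v=23, gcd(1,23)=1 -> preserves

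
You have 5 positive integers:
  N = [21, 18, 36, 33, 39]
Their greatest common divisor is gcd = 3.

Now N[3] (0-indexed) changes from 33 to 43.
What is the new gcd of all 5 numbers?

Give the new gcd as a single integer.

Answer: 1

Derivation:
Numbers: [21, 18, 36, 33, 39], gcd = 3
Change: index 3, 33 -> 43
gcd of the OTHER numbers (without index 3): gcd([21, 18, 36, 39]) = 3
New gcd = gcd(g_others, new_val) = gcd(3, 43) = 1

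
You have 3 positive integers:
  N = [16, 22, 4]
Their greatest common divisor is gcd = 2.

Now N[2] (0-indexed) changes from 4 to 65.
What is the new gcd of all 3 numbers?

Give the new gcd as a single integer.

Numbers: [16, 22, 4], gcd = 2
Change: index 2, 4 -> 65
gcd of the OTHER numbers (without index 2): gcd([16, 22]) = 2
New gcd = gcd(g_others, new_val) = gcd(2, 65) = 1

Answer: 1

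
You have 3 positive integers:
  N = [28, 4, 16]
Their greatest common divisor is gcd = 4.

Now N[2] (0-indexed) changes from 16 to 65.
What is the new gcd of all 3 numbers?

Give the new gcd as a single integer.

Numbers: [28, 4, 16], gcd = 4
Change: index 2, 16 -> 65
gcd of the OTHER numbers (without index 2): gcd([28, 4]) = 4
New gcd = gcd(g_others, new_val) = gcd(4, 65) = 1

Answer: 1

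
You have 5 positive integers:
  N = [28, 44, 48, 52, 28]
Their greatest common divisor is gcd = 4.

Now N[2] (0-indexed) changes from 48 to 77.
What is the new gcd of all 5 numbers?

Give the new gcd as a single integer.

Numbers: [28, 44, 48, 52, 28], gcd = 4
Change: index 2, 48 -> 77
gcd of the OTHER numbers (without index 2): gcd([28, 44, 52, 28]) = 4
New gcd = gcd(g_others, new_val) = gcd(4, 77) = 1

Answer: 1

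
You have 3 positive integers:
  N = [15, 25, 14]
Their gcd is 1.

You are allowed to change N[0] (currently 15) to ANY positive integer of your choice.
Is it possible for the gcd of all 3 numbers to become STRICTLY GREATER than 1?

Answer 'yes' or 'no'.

Current gcd = 1
gcd of all OTHER numbers (without N[0]=15): gcd([25, 14]) = 1
The new gcd after any change is gcd(1, new_value).
This can be at most 1.
Since 1 = old gcd 1, the gcd can only stay the same or decrease.

Answer: no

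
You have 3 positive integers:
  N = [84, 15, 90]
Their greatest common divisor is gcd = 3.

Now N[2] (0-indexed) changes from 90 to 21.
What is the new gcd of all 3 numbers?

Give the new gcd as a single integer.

Answer: 3

Derivation:
Numbers: [84, 15, 90], gcd = 3
Change: index 2, 90 -> 21
gcd of the OTHER numbers (without index 2): gcd([84, 15]) = 3
New gcd = gcd(g_others, new_val) = gcd(3, 21) = 3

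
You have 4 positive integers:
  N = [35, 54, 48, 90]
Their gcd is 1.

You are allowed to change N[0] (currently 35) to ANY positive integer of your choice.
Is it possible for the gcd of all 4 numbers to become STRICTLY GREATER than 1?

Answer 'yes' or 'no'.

Current gcd = 1
gcd of all OTHER numbers (without N[0]=35): gcd([54, 48, 90]) = 6
The new gcd after any change is gcd(6, new_value).
This can be at most 6.
Since 6 > old gcd 1, the gcd CAN increase (e.g., set N[0] = 6).

Answer: yes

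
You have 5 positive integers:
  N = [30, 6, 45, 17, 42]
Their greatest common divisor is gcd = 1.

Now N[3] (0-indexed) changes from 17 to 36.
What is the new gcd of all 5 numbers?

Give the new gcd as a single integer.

Answer: 3

Derivation:
Numbers: [30, 6, 45, 17, 42], gcd = 1
Change: index 3, 17 -> 36
gcd of the OTHER numbers (without index 3): gcd([30, 6, 45, 42]) = 3
New gcd = gcd(g_others, new_val) = gcd(3, 36) = 3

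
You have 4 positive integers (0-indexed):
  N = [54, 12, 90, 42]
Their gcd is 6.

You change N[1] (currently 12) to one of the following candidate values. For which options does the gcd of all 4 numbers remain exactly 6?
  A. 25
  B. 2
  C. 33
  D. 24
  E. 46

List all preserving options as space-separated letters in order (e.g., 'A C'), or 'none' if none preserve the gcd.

Answer: D

Derivation:
Old gcd = 6; gcd of others (without N[1]) = 6
New gcd for candidate v: gcd(6, v). Preserves old gcd iff gcd(6, v) = 6.
  Option A: v=25, gcd(6,25)=1 -> changes
  Option B: v=2, gcd(6,2)=2 -> changes
  Option C: v=33, gcd(6,33)=3 -> changes
  Option D: v=24, gcd(6,24)=6 -> preserves
  Option E: v=46, gcd(6,46)=2 -> changes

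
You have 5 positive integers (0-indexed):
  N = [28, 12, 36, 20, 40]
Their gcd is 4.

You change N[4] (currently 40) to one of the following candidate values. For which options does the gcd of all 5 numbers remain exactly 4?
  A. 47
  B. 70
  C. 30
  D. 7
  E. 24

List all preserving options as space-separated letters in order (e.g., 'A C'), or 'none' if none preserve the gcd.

Old gcd = 4; gcd of others (without N[4]) = 4
New gcd for candidate v: gcd(4, v). Preserves old gcd iff gcd(4, v) = 4.
  Option A: v=47, gcd(4,47)=1 -> changes
  Option B: v=70, gcd(4,70)=2 -> changes
  Option C: v=30, gcd(4,30)=2 -> changes
  Option D: v=7, gcd(4,7)=1 -> changes
  Option E: v=24, gcd(4,24)=4 -> preserves

Answer: E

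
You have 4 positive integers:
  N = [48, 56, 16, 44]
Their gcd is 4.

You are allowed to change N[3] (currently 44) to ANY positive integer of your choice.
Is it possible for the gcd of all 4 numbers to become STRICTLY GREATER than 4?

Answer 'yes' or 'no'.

Answer: yes

Derivation:
Current gcd = 4
gcd of all OTHER numbers (without N[3]=44): gcd([48, 56, 16]) = 8
The new gcd after any change is gcd(8, new_value).
This can be at most 8.
Since 8 > old gcd 4, the gcd CAN increase (e.g., set N[3] = 8).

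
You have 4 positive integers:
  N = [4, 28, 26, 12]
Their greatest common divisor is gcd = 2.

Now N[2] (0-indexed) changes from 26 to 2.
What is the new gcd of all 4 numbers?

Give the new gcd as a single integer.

Numbers: [4, 28, 26, 12], gcd = 2
Change: index 2, 26 -> 2
gcd of the OTHER numbers (without index 2): gcd([4, 28, 12]) = 4
New gcd = gcd(g_others, new_val) = gcd(4, 2) = 2

Answer: 2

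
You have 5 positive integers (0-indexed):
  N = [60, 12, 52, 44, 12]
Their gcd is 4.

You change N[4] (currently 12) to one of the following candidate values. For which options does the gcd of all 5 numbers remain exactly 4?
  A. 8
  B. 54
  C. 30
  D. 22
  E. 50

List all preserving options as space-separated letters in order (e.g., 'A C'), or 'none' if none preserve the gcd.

Old gcd = 4; gcd of others (without N[4]) = 4
New gcd for candidate v: gcd(4, v). Preserves old gcd iff gcd(4, v) = 4.
  Option A: v=8, gcd(4,8)=4 -> preserves
  Option B: v=54, gcd(4,54)=2 -> changes
  Option C: v=30, gcd(4,30)=2 -> changes
  Option D: v=22, gcd(4,22)=2 -> changes
  Option E: v=50, gcd(4,50)=2 -> changes

Answer: A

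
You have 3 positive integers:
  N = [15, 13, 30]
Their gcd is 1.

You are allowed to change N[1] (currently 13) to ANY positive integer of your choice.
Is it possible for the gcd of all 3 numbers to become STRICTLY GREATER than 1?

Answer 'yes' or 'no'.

Answer: yes

Derivation:
Current gcd = 1
gcd of all OTHER numbers (without N[1]=13): gcd([15, 30]) = 15
The new gcd after any change is gcd(15, new_value).
This can be at most 15.
Since 15 > old gcd 1, the gcd CAN increase (e.g., set N[1] = 15).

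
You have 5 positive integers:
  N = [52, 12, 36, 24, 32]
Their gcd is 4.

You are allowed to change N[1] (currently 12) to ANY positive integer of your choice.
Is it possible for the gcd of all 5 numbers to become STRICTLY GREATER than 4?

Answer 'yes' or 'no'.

Answer: no

Derivation:
Current gcd = 4
gcd of all OTHER numbers (without N[1]=12): gcd([52, 36, 24, 32]) = 4
The new gcd after any change is gcd(4, new_value).
This can be at most 4.
Since 4 = old gcd 4, the gcd can only stay the same or decrease.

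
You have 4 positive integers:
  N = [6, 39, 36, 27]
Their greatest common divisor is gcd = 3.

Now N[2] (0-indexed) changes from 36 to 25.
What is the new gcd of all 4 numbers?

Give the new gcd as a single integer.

Numbers: [6, 39, 36, 27], gcd = 3
Change: index 2, 36 -> 25
gcd of the OTHER numbers (without index 2): gcd([6, 39, 27]) = 3
New gcd = gcd(g_others, new_val) = gcd(3, 25) = 1

Answer: 1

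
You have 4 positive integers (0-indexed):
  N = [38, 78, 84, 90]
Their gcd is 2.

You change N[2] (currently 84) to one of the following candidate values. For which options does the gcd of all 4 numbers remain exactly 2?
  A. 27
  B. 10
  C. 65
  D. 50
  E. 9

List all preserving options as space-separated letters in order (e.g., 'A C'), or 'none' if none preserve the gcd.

Answer: B D

Derivation:
Old gcd = 2; gcd of others (without N[2]) = 2
New gcd for candidate v: gcd(2, v). Preserves old gcd iff gcd(2, v) = 2.
  Option A: v=27, gcd(2,27)=1 -> changes
  Option B: v=10, gcd(2,10)=2 -> preserves
  Option C: v=65, gcd(2,65)=1 -> changes
  Option D: v=50, gcd(2,50)=2 -> preserves
  Option E: v=9, gcd(2,9)=1 -> changes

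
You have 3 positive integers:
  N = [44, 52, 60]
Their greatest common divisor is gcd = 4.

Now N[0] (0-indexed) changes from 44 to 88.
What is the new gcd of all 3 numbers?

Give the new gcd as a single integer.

Numbers: [44, 52, 60], gcd = 4
Change: index 0, 44 -> 88
gcd of the OTHER numbers (without index 0): gcd([52, 60]) = 4
New gcd = gcd(g_others, new_val) = gcd(4, 88) = 4

Answer: 4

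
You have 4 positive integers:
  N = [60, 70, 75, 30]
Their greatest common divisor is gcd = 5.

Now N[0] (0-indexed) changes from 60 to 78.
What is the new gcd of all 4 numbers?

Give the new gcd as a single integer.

Numbers: [60, 70, 75, 30], gcd = 5
Change: index 0, 60 -> 78
gcd of the OTHER numbers (without index 0): gcd([70, 75, 30]) = 5
New gcd = gcd(g_others, new_val) = gcd(5, 78) = 1

Answer: 1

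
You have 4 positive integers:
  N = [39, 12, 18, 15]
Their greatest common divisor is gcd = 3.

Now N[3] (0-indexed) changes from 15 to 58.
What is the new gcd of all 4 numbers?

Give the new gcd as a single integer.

Answer: 1

Derivation:
Numbers: [39, 12, 18, 15], gcd = 3
Change: index 3, 15 -> 58
gcd of the OTHER numbers (without index 3): gcd([39, 12, 18]) = 3
New gcd = gcd(g_others, new_val) = gcd(3, 58) = 1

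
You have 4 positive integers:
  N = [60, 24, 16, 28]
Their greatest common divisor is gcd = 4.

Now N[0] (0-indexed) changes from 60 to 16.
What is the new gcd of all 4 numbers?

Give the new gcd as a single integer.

Numbers: [60, 24, 16, 28], gcd = 4
Change: index 0, 60 -> 16
gcd of the OTHER numbers (without index 0): gcd([24, 16, 28]) = 4
New gcd = gcd(g_others, new_val) = gcd(4, 16) = 4

Answer: 4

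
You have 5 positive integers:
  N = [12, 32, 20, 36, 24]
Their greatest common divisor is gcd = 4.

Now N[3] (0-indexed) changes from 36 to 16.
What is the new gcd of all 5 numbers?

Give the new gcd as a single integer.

Answer: 4

Derivation:
Numbers: [12, 32, 20, 36, 24], gcd = 4
Change: index 3, 36 -> 16
gcd of the OTHER numbers (without index 3): gcd([12, 32, 20, 24]) = 4
New gcd = gcd(g_others, new_val) = gcd(4, 16) = 4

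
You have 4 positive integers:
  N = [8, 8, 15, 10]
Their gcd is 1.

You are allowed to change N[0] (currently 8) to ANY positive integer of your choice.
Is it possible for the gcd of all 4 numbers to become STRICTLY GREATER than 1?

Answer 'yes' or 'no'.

Answer: no

Derivation:
Current gcd = 1
gcd of all OTHER numbers (without N[0]=8): gcd([8, 15, 10]) = 1
The new gcd after any change is gcd(1, new_value).
This can be at most 1.
Since 1 = old gcd 1, the gcd can only stay the same or decrease.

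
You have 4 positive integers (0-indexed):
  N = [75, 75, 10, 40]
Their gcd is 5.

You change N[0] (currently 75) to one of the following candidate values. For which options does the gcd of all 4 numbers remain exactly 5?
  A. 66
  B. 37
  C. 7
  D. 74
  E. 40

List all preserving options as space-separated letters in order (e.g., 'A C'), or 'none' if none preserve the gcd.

Old gcd = 5; gcd of others (without N[0]) = 5
New gcd for candidate v: gcd(5, v). Preserves old gcd iff gcd(5, v) = 5.
  Option A: v=66, gcd(5,66)=1 -> changes
  Option B: v=37, gcd(5,37)=1 -> changes
  Option C: v=7, gcd(5,7)=1 -> changes
  Option D: v=74, gcd(5,74)=1 -> changes
  Option E: v=40, gcd(5,40)=5 -> preserves

Answer: E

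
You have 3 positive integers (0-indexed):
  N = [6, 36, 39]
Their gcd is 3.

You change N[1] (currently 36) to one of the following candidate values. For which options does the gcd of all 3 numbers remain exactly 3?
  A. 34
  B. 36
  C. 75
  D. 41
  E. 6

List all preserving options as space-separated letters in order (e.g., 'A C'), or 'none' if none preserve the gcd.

Old gcd = 3; gcd of others (without N[1]) = 3
New gcd for candidate v: gcd(3, v). Preserves old gcd iff gcd(3, v) = 3.
  Option A: v=34, gcd(3,34)=1 -> changes
  Option B: v=36, gcd(3,36)=3 -> preserves
  Option C: v=75, gcd(3,75)=3 -> preserves
  Option D: v=41, gcd(3,41)=1 -> changes
  Option E: v=6, gcd(3,6)=3 -> preserves

Answer: B C E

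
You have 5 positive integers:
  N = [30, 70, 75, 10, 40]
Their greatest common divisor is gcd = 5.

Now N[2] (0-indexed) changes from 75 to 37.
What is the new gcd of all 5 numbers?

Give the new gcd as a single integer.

Answer: 1

Derivation:
Numbers: [30, 70, 75, 10, 40], gcd = 5
Change: index 2, 75 -> 37
gcd of the OTHER numbers (without index 2): gcd([30, 70, 10, 40]) = 10
New gcd = gcd(g_others, new_val) = gcd(10, 37) = 1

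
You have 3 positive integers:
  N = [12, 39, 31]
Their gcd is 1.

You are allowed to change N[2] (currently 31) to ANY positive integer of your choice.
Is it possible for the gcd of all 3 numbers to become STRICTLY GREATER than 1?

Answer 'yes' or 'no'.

Current gcd = 1
gcd of all OTHER numbers (without N[2]=31): gcd([12, 39]) = 3
The new gcd after any change is gcd(3, new_value).
This can be at most 3.
Since 3 > old gcd 1, the gcd CAN increase (e.g., set N[2] = 3).

Answer: yes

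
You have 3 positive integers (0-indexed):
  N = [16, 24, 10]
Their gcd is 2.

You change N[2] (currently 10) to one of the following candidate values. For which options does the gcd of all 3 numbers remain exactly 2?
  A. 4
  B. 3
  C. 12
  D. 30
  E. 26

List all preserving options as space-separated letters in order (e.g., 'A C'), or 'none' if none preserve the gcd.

Answer: D E

Derivation:
Old gcd = 2; gcd of others (without N[2]) = 8
New gcd for candidate v: gcd(8, v). Preserves old gcd iff gcd(8, v) = 2.
  Option A: v=4, gcd(8,4)=4 -> changes
  Option B: v=3, gcd(8,3)=1 -> changes
  Option C: v=12, gcd(8,12)=4 -> changes
  Option D: v=30, gcd(8,30)=2 -> preserves
  Option E: v=26, gcd(8,26)=2 -> preserves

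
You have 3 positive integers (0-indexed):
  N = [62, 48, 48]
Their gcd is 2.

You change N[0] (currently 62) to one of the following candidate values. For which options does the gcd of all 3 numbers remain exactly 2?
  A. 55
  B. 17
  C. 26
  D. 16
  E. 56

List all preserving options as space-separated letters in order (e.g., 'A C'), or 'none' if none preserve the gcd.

Old gcd = 2; gcd of others (without N[0]) = 48
New gcd for candidate v: gcd(48, v). Preserves old gcd iff gcd(48, v) = 2.
  Option A: v=55, gcd(48,55)=1 -> changes
  Option B: v=17, gcd(48,17)=1 -> changes
  Option C: v=26, gcd(48,26)=2 -> preserves
  Option D: v=16, gcd(48,16)=16 -> changes
  Option E: v=56, gcd(48,56)=8 -> changes

Answer: C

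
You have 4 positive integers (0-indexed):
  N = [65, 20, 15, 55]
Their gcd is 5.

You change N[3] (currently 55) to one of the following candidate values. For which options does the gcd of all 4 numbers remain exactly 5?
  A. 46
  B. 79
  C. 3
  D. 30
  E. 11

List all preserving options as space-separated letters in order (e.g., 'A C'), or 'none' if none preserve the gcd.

Answer: D

Derivation:
Old gcd = 5; gcd of others (without N[3]) = 5
New gcd for candidate v: gcd(5, v). Preserves old gcd iff gcd(5, v) = 5.
  Option A: v=46, gcd(5,46)=1 -> changes
  Option B: v=79, gcd(5,79)=1 -> changes
  Option C: v=3, gcd(5,3)=1 -> changes
  Option D: v=30, gcd(5,30)=5 -> preserves
  Option E: v=11, gcd(5,11)=1 -> changes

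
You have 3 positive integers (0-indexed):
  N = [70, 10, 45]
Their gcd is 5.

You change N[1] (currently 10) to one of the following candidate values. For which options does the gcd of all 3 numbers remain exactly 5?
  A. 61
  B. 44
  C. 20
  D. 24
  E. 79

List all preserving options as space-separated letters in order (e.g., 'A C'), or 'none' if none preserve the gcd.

Old gcd = 5; gcd of others (without N[1]) = 5
New gcd for candidate v: gcd(5, v). Preserves old gcd iff gcd(5, v) = 5.
  Option A: v=61, gcd(5,61)=1 -> changes
  Option B: v=44, gcd(5,44)=1 -> changes
  Option C: v=20, gcd(5,20)=5 -> preserves
  Option D: v=24, gcd(5,24)=1 -> changes
  Option E: v=79, gcd(5,79)=1 -> changes

Answer: C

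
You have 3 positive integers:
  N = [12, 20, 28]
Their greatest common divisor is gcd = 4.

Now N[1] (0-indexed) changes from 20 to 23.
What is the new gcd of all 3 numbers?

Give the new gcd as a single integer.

Answer: 1

Derivation:
Numbers: [12, 20, 28], gcd = 4
Change: index 1, 20 -> 23
gcd of the OTHER numbers (without index 1): gcd([12, 28]) = 4
New gcd = gcd(g_others, new_val) = gcd(4, 23) = 1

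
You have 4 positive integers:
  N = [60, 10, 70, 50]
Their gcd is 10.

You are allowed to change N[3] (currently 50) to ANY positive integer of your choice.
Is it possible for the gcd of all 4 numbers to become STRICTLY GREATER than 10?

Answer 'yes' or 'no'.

Current gcd = 10
gcd of all OTHER numbers (without N[3]=50): gcd([60, 10, 70]) = 10
The new gcd after any change is gcd(10, new_value).
This can be at most 10.
Since 10 = old gcd 10, the gcd can only stay the same or decrease.

Answer: no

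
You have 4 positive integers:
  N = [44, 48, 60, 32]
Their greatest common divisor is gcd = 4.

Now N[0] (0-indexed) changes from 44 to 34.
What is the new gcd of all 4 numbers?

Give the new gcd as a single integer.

Numbers: [44, 48, 60, 32], gcd = 4
Change: index 0, 44 -> 34
gcd of the OTHER numbers (without index 0): gcd([48, 60, 32]) = 4
New gcd = gcd(g_others, new_val) = gcd(4, 34) = 2

Answer: 2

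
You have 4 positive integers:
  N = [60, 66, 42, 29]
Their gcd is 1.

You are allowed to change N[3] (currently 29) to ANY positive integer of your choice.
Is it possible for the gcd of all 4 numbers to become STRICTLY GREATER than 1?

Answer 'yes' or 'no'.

Answer: yes

Derivation:
Current gcd = 1
gcd of all OTHER numbers (without N[3]=29): gcd([60, 66, 42]) = 6
The new gcd after any change is gcd(6, new_value).
This can be at most 6.
Since 6 > old gcd 1, the gcd CAN increase (e.g., set N[3] = 6).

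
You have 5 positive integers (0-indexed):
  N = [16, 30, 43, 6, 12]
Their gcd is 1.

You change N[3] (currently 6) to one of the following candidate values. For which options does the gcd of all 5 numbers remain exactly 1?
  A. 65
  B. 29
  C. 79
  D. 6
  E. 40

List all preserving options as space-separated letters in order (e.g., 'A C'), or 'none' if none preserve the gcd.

Answer: A B C D E

Derivation:
Old gcd = 1; gcd of others (without N[3]) = 1
New gcd for candidate v: gcd(1, v). Preserves old gcd iff gcd(1, v) = 1.
  Option A: v=65, gcd(1,65)=1 -> preserves
  Option B: v=29, gcd(1,29)=1 -> preserves
  Option C: v=79, gcd(1,79)=1 -> preserves
  Option D: v=6, gcd(1,6)=1 -> preserves
  Option E: v=40, gcd(1,40)=1 -> preserves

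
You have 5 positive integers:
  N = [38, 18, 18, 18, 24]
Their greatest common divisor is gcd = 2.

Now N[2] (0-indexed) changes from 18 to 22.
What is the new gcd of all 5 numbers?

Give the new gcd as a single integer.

Numbers: [38, 18, 18, 18, 24], gcd = 2
Change: index 2, 18 -> 22
gcd of the OTHER numbers (without index 2): gcd([38, 18, 18, 24]) = 2
New gcd = gcd(g_others, new_val) = gcd(2, 22) = 2

Answer: 2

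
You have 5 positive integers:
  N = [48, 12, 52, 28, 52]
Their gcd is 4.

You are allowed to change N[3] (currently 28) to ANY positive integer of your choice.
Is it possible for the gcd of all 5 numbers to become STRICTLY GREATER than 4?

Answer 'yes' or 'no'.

Current gcd = 4
gcd of all OTHER numbers (without N[3]=28): gcd([48, 12, 52, 52]) = 4
The new gcd after any change is gcd(4, new_value).
This can be at most 4.
Since 4 = old gcd 4, the gcd can only stay the same or decrease.

Answer: no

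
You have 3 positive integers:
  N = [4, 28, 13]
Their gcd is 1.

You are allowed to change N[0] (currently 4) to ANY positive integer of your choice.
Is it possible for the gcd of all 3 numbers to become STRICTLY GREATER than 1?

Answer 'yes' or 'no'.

Answer: no

Derivation:
Current gcd = 1
gcd of all OTHER numbers (without N[0]=4): gcd([28, 13]) = 1
The new gcd after any change is gcd(1, new_value).
This can be at most 1.
Since 1 = old gcd 1, the gcd can only stay the same or decrease.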